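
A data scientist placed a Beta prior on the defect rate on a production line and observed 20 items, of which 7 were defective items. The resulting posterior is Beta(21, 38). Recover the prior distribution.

Beta is conjugate to the binomial likelihood: posterior = Beta(a+s, b+f).
Subtract the data counts: 21−7=14, 38−13=25.

Beta(14, 25)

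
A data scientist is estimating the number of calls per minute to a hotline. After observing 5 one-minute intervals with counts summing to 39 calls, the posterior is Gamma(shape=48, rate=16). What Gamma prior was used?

A Gamma(α, β) prior (rate parametrization) on a Poisson rate with n observations summing to S gives posterior Gamma(α+S, β+n).
So α = 48 − 39 = 9 and β = 16 − 5 = 11.

Gamma(shape=9, rate=11)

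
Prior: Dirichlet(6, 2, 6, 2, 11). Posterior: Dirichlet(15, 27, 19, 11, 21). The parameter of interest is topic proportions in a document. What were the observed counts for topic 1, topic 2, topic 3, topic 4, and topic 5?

For a Dirichlet(α) prior with multinomial counts c, the posterior is Dirichlet(α + c) componentwise.
Counts are posterior − prior componentwise: 15−6=9, 27−2=25, 19−6=13, 11−2=9, 21−11=10.

counts (9, 25, 13, 9, 10)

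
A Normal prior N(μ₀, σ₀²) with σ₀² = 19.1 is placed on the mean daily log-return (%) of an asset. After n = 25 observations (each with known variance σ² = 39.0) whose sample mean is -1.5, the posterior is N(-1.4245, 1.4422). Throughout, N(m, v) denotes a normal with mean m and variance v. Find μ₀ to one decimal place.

μ₀ = -0.5

With known observation variance, the Normal–Normal posterior has precision τ_n = τ₀ + n/σ² and mean μ_n = (τ₀μ₀ + (n/σ²)x̄)/τ_n.
Here τ₀ = 1/19.1 = 0.052356 and τ_data = 25/39.0 = 0.641026, so τ_n = 0.693382.
Rearranging for μ₀: μ₀ = (μ_n·τ_n − τ_data·x̄)/τ₀ = (-1.4245·0.693382 − 0.641026·-1.5) / 0.052356 = -0.026184/0.052356 ≈ -0.5.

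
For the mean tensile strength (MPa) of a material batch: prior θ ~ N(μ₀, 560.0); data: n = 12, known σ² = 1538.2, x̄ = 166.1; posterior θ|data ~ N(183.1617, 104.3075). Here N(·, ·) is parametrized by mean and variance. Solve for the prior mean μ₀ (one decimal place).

μ₀ = 257.7

The posterior mean is a precision-weighted average: μ_n = (τ₀μ₀ + τ_data·x̄)/(τ₀+τ_data), with τ₀=1/σ₀² and τ_data=n/σ².
Here τ₀ = 1/560.0 = 0.001786 and τ_data = 12/1538.2 = 0.007801, so τ_n = 0.009587.
Rearranging for μ₀: μ₀ = (μ_n·τ_n − τ_data·x̄)/τ₀ = (183.1617·0.009587 − 0.007801·166.1) / 0.001786 = 0.460225/0.001786 ≈ 257.7.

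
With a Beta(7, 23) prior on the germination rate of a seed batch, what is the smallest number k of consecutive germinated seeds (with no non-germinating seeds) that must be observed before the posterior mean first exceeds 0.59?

After k germinated seeds and 0 non-germinating seeds the posterior is Beta(7+k, 23), with mean (7+k)/(7+23+k).
Set (7+k)/(30+k) > 0.59 and solve: k > (0.59·30 − 7)/(1 − 0.59) = 26.098.
The smallest integer exceeding 26.098 is 27, and checking k=27: (34)/(57) = 0.5965 > 0.59.

k = 27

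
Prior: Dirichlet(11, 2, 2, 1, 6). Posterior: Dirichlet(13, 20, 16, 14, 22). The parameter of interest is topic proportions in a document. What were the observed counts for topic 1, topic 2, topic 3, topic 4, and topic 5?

counts (2, 18, 14, 13, 16)

For a Dirichlet(α) prior with multinomial counts c, the posterior is Dirichlet(α + c) componentwise.
Counts are posterior − prior componentwise: 13−11=2, 20−2=18, 16−2=14, 14−1=13, 22−6=16.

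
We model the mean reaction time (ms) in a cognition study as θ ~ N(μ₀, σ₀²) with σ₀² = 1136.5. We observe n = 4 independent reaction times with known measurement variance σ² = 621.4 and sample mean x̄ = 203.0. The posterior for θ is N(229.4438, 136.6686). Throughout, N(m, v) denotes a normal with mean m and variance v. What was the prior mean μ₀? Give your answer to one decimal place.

With known observation variance, the Normal–Normal posterior has precision τ_n = τ₀ + n/σ² and mean μ_n = (τ₀μ₀ + (n/σ²)x̄)/τ_n.
Here τ₀ = 1/1136.5 = 0.000880 and τ_data = 4/621.4 = 0.006437, so τ_n = 0.007317.
Rearranging for μ₀: μ₀ = (μ_n·τ_n − τ_data·x̄)/τ₀ = (229.4438·0.007317 − 0.006437·203.0) / 0.000880 = 0.372129/0.000880 ≈ 422.9.

μ₀ = 422.9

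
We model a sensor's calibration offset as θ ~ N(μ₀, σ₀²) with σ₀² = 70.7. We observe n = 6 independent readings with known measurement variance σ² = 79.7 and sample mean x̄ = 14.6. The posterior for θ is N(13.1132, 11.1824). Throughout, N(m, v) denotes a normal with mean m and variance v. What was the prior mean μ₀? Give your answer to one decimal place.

The posterior mean is a precision-weighted average: μ_n = (τ₀μ₀ + τ_data·x̄)/(τ₀+τ_data), with τ₀=1/σ₀² and τ_data=n/σ².
Here τ₀ = 1/70.7 = 0.014144 and τ_data = 6/79.7 = 0.075282, so τ_n = 0.089426.
Rearranging for μ₀: μ₀ = (μ_n·τ_n − τ_data·x̄)/τ₀ = (13.1132·0.089426 − 0.075282·14.6) / 0.014144 = 0.073544/0.014144 ≈ 5.2.

μ₀ = 5.2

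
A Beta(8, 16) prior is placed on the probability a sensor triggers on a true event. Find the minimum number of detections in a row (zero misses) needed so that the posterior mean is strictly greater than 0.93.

k = 205

After k detections and 0 misses the posterior is Beta(8+k, 16), with mean (8+k)/(8+16+k).
Set (8+k)/(24+k) > 0.93 and solve: k > (0.93·24 − 8)/(1 − 0.93) = 204.571.
The smallest integer exceeding 204.571 is 205.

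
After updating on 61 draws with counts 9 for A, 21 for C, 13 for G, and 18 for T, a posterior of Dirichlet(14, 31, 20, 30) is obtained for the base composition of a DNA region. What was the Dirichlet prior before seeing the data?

For a Dirichlet(α) prior with multinomial counts c, the posterior is Dirichlet(α + c) componentwise.
Subtract each count from the matching posterior parameter: 14−9=5, 31−21=10, 20−13=7, 30−18=12.

Dirichlet(5, 10, 7, 12)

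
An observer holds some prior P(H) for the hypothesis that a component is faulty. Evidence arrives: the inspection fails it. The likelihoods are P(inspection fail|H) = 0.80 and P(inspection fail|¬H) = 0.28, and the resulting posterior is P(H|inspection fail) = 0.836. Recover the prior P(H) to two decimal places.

P(H) = 0.64

Bayes' rule in odds form gives O(H|E) = O(H)·[P(E|H)/P(E|¬H)], hence O(H) = O(H|E)/LR.
Posterior odds = 0.836/(1−0.836) = 5.0976. LR = 0.80/0.28 = 2.8571.
Prior odds = 5.0976/2.8571 = 1.7842, so P(H) = 1.7842/(1+1.7842) ≈ 0.64.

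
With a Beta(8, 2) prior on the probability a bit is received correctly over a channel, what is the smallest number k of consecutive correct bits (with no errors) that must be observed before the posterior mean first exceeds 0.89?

After k correct bits and 0 errors the posterior is Beta(8+k, 2), with mean (8+k)/(8+2+k).
Set (8+k)/(10+k) > 0.89 and solve: k > (0.89·10 − 8)/(1 − 0.89) = 8.182.
The smallest integer exceeding 8.182 is 9.

k = 9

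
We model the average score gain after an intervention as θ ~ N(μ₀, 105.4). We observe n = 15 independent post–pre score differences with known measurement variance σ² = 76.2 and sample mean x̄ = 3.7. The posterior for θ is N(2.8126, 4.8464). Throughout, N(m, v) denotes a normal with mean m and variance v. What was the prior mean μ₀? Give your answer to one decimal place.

μ₀ = -15.6

The posterior mean is a precision-weighted average: μ_n = (τ₀μ₀ + τ_data·x̄)/(τ₀+τ_data), with τ₀=1/σ₀² and τ_data=n/σ².
Here τ₀ = 1/105.4 = 0.009488 and τ_data = 15/76.2 = 0.196850, so τ_n = 0.206338.
Rearranging for μ₀: μ₀ = (μ_n·τ_n − τ_data·x̄)/τ₀ = (2.8126·0.206338 − 0.196850·3.7) / 0.009488 = -0.147999/0.009488 ≈ -15.6.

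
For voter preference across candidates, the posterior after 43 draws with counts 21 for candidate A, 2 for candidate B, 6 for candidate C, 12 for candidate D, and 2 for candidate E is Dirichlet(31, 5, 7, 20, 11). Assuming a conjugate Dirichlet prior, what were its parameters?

Dirichlet(10, 3, 1, 8, 9)

For a Dirichlet(α) prior with multinomial counts c, the posterior is Dirichlet(α + c) componentwise.
Subtract each count from the matching posterior parameter: 31−21=10, 5−2=3, 7−6=1, 20−12=8, 11−2=9.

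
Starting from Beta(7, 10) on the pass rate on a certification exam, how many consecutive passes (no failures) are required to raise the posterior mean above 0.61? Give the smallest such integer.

After k passes and 0 failures the posterior is Beta(7+k, 10), with mean (7+k)/(7+10+k).
Set (7+k)/(17+k) > 0.61 and solve: k > (0.61·17 − 7)/(1 − 0.61) = 8.641.
The smallest integer exceeding 8.641 is 9, and checking k=9: (16)/(26) = 0.6154 > 0.61.

k = 9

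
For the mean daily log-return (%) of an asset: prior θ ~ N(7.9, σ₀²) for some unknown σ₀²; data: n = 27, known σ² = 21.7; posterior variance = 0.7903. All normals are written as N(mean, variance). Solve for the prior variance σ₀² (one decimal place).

σ₀² = 47.4

Posterior precision equals prior precision plus data precision: 1/σ_n² = 1/σ₀² + n/σ².
So 1/σ₀² = 1/0.7903 − 27/21.7 = 1.265342 − 1.244240 = 0.021102.
Hence σ₀² = 1/0.021102 ≈ 47.4.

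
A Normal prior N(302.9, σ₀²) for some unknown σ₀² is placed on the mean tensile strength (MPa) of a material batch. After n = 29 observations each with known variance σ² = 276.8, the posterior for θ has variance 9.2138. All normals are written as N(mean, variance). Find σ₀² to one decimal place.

σ₀² = 265.7

For the Normal–Normal model with known σ², precisions add: τ_n = τ₀ + n/σ².
So 1/σ₀² = 1/9.2138 − 29/276.8 = 0.108533 − 0.104769 = 0.003764.
Hence σ₀² = 1/0.003764 ≈ 265.7.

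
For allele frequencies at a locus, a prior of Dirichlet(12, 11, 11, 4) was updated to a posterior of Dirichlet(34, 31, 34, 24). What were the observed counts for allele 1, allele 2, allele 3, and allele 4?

For a Dirichlet(α) prior with multinomial counts c, the posterior is Dirichlet(α + c) componentwise.
Counts are posterior − prior componentwise: 34−12=22, 31−11=20, 34−11=23, 24−4=20.

counts (22, 20, 23, 20)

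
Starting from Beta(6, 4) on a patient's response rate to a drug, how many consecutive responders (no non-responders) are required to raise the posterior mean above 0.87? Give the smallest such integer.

After k responders and 0 non-responders the posterior is Beta(6+k, 4), with mean (6+k)/(6+4+k).
Set (6+k)/(10+k) > 0.87 and solve: k > (0.87·10 − 6)/(1 − 0.87) = 20.769.
The smallest integer exceeding 20.769 is 21, and checking k=21: (27)/(31) = 0.8710 > 0.87.

k = 21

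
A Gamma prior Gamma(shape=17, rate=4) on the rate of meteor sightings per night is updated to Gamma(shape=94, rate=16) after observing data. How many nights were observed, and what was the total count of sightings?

A Gamma(α, β) prior (rate parametrization) on a Poisson rate with n observations summing to S gives posterior Gamma(α+S, β+n).
Matching: Σxᵢ = 94 − 17 = 77 and n = 16 − 4 = 12.

n = 12 nights with total 77 sightings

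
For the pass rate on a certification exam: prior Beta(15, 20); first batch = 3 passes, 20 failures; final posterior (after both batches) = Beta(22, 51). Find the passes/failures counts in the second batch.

4 passes and 11 failures

Sequential conjugate updates are equivalent to a single update on the pooled data, so total successes = posterior α − prior α and total failures = posterior β − prior β.
Total across both batches: 22−15=7 passes, 51−20=31 failures.
Subtract the first batch: 7−3=4 passes and 31−20=11 failures.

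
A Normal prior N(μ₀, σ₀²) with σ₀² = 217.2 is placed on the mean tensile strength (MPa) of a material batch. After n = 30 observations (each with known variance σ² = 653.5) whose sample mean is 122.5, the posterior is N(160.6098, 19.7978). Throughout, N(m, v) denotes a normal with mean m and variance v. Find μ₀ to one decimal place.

The posterior mean is a precision-weighted average: μ_n = (τ₀μ₀ + τ_data·x̄)/(τ₀+τ_data), with τ₀=1/σ₀² and τ_data=n/σ².
Here τ₀ = 1/217.2 = 0.004604 and τ_data = 30/653.5 = 0.045907, so τ_n = 0.050511.
Rearranging for μ₀: μ₀ = (μ_n·τ_n − τ_data·x̄)/τ₀ = (160.6098·0.050511 − 0.045907·122.5) / 0.004604 = 2.488954/0.004604 ≈ 540.6.

μ₀ = 540.6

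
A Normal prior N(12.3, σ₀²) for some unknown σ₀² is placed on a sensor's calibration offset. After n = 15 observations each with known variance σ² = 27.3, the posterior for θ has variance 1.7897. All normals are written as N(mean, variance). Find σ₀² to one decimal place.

Posterior precision equals prior precision plus data precision: 1/σ_n² = 1/σ₀² + n/σ².
So 1/σ₀² = 1/1.7897 − 15/27.3 = 0.558753 − 0.549451 = 0.009302.
Hence σ₀² = 1/0.009302 ≈ 107.5.

σ₀² = 107.5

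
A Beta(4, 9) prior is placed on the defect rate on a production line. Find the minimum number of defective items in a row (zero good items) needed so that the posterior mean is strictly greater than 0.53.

After k defective items and 0 good items the posterior is Beta(4+k, 9), with mean (4+k)/(4+9+k).
Set (4+k)/(13+k) > 0.53 and solve: k > (0.53·13 − 4)/(1 − 0.53) = 6.149.
The smallest integer exceeding 6.149 is 7.

k = 7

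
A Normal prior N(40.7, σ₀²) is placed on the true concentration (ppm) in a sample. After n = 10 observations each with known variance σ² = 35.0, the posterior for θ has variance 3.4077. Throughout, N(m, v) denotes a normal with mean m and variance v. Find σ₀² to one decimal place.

σ₀² = 129.2

For the Normal–Normal model with known σ², precisions add: τ_n = τ₀ + n/σ².
So 1/σ₀² = 1/3.4077 − 10/35.0 = 0.293453 − 0.285714 = 0.007739.
Hence σ₀² = 1/0.007739 ≈ 129.2.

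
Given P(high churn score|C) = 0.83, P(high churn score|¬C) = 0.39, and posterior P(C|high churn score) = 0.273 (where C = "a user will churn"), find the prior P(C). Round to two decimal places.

P(C) = 0.15

Bayes' rule in odds form gives O(C|E) = O(C)·[P(E|C)/P(E|¬C)], hence O(C) = O(C|E)/LR.
Posterior odds = 0.273/(1−0.273) = 0.3755. LR = 0.83/0.39 = 2.1282.
Prior odds = 0.3755/2.1282 = 0.1764, so P(C) = 0.1764/(1+0.1764) ≈ 0.15.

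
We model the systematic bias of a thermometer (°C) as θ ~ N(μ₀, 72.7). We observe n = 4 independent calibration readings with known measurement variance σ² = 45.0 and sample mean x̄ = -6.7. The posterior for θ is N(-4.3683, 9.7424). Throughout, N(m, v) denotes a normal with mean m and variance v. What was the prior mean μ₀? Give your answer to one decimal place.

With known observation variance, the Normal–Normal posterior has precision τ_n = τ₀ + n/σ² and mean μ_n = (τ₀μ₀ + (n/σ²)x̄)/τ_n.
Here τ₀ = 1/72.7 = 0.013755 and τ_data = 4/45.0 = 0.088889, so τ_n = 0.102644.
Rearranging for μ₀: μ₀ = (μ_n·τ_n − τ_data·x̄)/τ₀ = (-4.3683·0.102644 − 0.088889·-6.7) / 0.013755 = 0.147177/0.013755 ≈ 10.7.

μ₀ = 10.7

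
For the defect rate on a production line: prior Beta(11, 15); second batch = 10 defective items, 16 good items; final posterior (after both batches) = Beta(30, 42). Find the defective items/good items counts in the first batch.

Because Beta–binomial updating is additive in the counts, the combined data contributed (α_post−α_prior, β_post−β_prior) successes and failures.
Total across both batches: 30−11=19 defective items, 42−15=27 good items.
Subtract the second batch: 19−10=9 defective items and 27−16=11 good items.

9 defective items and 11 good items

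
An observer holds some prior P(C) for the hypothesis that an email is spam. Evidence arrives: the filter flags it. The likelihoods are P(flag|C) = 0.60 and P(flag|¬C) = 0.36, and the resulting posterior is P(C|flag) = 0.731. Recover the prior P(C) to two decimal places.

Bayes' rule in odds form gives O(C|E) = O(C)·[P(E|C)/P(E|¬C)], hence O(C) = O(C|E)/LR.
Posterior odds = 0.731/(1−0.731) = 2.7175. LR = 0.60/0.36 = 1.6667.
Prior odds = 2.7175/1.6667 = 1.6305, so P(C) = 1.6305/(1+1.6305) ≈ 0.62.

P(C) = 0.62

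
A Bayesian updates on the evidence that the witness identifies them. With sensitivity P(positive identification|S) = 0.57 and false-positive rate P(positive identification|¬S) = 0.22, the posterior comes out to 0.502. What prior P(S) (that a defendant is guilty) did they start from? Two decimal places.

P(S) = 0.28

In odds form, posterior odds = prior odds × likelihood ratio, so prior odds = posterior odds ÷ LR.
Posterior odds = 0.502/(1−0.502) = 1.0080. LR = 0.57/0.22 = 2.5909.
Prior odds = 1.0080/2.5909 = 0.3891, so P(S) = 0.3891/(1+0.3891) ≈ 0.28.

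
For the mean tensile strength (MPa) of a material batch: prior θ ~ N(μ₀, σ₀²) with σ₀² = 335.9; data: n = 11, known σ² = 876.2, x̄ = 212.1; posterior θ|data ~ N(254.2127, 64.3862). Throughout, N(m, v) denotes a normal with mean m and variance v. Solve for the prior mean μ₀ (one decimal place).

The posterior mean is a precision-weighted average: μ_n = (τ₀μ₀ + τ_data·x̄)/(τ₀+τ_data), with τ₀=1/σ₀² and τ_data=n/σ².
Here τ₀ = 1/335.9 = 0.002977 and τ_data = 11/876.2 = 0.012554, so τ_n = 0.015531.
Rearranging for μ₀: μ₀ = (μ_n·τ_n − τ_data·x̄)/τ₀ = (254.2127·0.015531 − 0.012554·212.1) / 0.002977 = 1.285474/0.002977 ≈ 431.8.

μ₀ = 431.8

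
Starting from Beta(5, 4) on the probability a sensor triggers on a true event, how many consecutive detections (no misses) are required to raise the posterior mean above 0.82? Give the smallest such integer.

k = 14

After k detections and 0 misses the posterior is Beta(5+k, 4), with mean (5+k)/(5+4+k).
Set (5+k)/(9+k) > 0.82 and solve: k > (0.82·9 − 5)/(1 − 0.82) = 13.222.
The smallest integer exceeding 13.222 is 14, and checking k=14: (19)/(23) = 0.8261 > 0.82.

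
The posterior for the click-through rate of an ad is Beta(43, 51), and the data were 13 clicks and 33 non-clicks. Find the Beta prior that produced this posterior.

Beta is conjugate to the binomial likelihood: posterior = Beta(α+s, β+f).
So α = 43 − 13 = 30 and β = 51 − 33 = 18.

Beta(30, 18)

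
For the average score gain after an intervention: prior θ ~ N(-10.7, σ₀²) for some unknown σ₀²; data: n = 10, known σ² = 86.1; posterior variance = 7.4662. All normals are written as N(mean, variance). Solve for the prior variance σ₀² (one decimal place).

σ₀² = 56.2

For the Normal–Normal model with known σ², precisions add: τ_n = τ₀ + n/σ².
So 1/σ₀² = 1/7.4662 − 10/86.1 = 0.133937 − 0.116144 = 0.017793.
Hence σ₀² = 1/0.017793 ≈ 56.2.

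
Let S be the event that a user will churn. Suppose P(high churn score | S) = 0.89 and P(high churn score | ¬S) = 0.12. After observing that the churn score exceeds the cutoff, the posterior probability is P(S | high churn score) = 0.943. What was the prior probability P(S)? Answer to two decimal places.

Bayes' rule in odds form gives O(S|E) = O(S)·[P(E|S)/P(E|¬S)], hence O(S) = O(S|E)/LR.
Posterior odds = 0.943/(1−0.943) = 16.5439. LR = 0.89/0.12 = 7.4167.
Prior odds = 16.5439/7.4167 = 2.2306, so P(S) = 2.2306/(1+2.2306) ≈ 0.69.

P(S) = 0.69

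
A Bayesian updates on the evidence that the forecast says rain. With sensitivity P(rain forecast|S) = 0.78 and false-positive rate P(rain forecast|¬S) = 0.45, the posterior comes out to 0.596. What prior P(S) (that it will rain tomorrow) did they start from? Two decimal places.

P(S) = 0.46

Bayes' rule in odds form gives O(S|E) = O(S)·[P(E|S)/P(E|¬S)], hence O(S) = O(S|E)/LR.
Posterior odds = 0.596/(1−0.596) = 1.4752. LR = 0.78/0.45 = 1.7333.
Prior odds = 1.4752/1.7333 = 0.8511, so P(S) = 0.8511/(1+0.8511) ≈ 0.46.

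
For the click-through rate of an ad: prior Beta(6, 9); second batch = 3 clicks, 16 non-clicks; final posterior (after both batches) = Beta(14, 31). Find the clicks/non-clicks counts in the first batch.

Because Beta–binomial updating is additive in the counts, the combined data contributed (α_post−α_prior, β_post−β_prior) successes and failures.
Total across both batches: 14−6=8 clicks, 31−9=22 non-clicks.
Subtract the second batch: 8−3=5 clicks and 22−16=6 non-clicks.

5 clicks and 6 non-clicks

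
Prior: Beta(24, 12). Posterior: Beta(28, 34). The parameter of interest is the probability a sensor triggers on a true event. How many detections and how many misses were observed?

4 detections and 22 misses

Under Beta–binomial conjugacy the posterior parameters are (α+s, β+f).
So s = 28 − 24 = 4 and f = 34 − 12 = 22.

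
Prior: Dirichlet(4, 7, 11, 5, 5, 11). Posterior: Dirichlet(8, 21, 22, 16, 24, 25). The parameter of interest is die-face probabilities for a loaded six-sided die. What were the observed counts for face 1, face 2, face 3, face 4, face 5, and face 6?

counts (4, 14, 11, 11, 19, 14)

For a Dirichlet(α) prior with multinomial counts c, the posterior is Dirichlet(α + c) componentwise.
Counts are posterior − prior componentwise: 8−4=4, 21−7=14, 22−11=11, 16−5=11, 24−5=19, 25−11=14.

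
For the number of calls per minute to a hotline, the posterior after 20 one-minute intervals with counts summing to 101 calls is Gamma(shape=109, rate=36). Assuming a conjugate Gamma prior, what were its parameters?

A Gamma(α, β) prior (rate parametrization) on a Poisson rate with n observations summing to S gives posterior Gamma(α+S, β+n).
So α = 109 − 101 = 8 and β = 36 − 20 = 16.

Gamma(shape=8, rate=16)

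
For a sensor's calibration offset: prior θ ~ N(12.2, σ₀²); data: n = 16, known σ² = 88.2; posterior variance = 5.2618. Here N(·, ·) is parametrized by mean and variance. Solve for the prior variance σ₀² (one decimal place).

σ₀² = 115.7

Posterior precision equals prior precision plus data precision: 1/σ_n² = 1/σ₀² + n/σ².
So 1/σ₀² = 1/5.2618 − 16/88.2 = 0.190049 − 0.181406 = 0.008643.
Hence σ₀² = 1/0.008643 ≈ 115.7.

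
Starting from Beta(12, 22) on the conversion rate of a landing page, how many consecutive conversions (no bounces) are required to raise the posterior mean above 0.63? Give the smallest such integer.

After k conversions and 0 bounces the posterior is Beta(12+k, 22), with mean (12+k)/(12+22+k).
Set (12+k)/(34+k) > 0.63 and solve: k > (0.63·34 − 12)/(1 − 0.63) = 25.459.
The smallest integer exceeding 25.459 is 26, and checking k=26: (38)/(60) = 0.6333 > 0.63.

k = 26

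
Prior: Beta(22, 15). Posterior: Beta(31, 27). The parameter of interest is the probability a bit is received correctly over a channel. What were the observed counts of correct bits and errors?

9 correct bits and 12 errors

Under Beta–binomial conjugacy the posterior parameters are (α+s, β+f).
Match parameters: s=31−22=9, f=27−15=12.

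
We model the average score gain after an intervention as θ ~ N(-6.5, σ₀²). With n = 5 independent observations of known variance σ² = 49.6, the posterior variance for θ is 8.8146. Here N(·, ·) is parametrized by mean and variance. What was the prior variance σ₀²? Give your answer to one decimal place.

σ₀² = 79.1

For the Normal–Normal model with known σ², precisions add: τ_n = τ₀ + n/σ².
So 1/σ₀² = 1/8.8146 − 5/49.6 = 0.113448 − 0.100806 = 0.012642.
Hence σ₀² = 1/0.012642 ≈ 79.1.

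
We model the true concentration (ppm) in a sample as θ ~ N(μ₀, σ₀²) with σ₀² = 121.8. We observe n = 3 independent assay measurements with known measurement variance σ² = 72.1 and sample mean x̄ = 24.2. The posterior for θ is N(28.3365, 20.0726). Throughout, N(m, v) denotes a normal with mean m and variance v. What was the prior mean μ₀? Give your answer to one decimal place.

The posterior mean is a precision-weighted average: μ_n = (τ₀μ₀ + τ_data·x̄)/(τ₀+τ_data), with τ₀=1/σ₀² and τ_data=n/σ².
Here τ₀ = 1/121.8 = 0.008210 and τ_data = 3/72.1 = 0.041609, so τ_n = 0.049819.
Rearranging for μ₀: μ₀ = (μ_n·τ_n − τ_data·x̄)/τ₀ = (28.3365·0.049819 − 0.041609·24.2) / 0.008210 = 0.404758/0.008210 ≈ 49.3.

μ₀ = 49.3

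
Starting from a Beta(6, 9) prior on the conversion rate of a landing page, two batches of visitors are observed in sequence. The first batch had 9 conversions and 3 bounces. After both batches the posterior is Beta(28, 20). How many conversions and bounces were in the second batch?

Because Beta–binomial updating is additive in the counts, the combined data contributed (α_post−α_prior, β_post−β_prior) successes and failures.
Total across both batches: 28−6=22 conversions, 20−9=11 bounces.
Subtract the first batch: 22−9=13 conversions and 11−3=8 bounces.

13 conversions and 8 bounces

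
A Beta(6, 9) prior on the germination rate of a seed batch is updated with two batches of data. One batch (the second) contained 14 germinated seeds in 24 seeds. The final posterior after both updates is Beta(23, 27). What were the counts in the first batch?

3 germinated seeds and 8 non-germinating seeds

Because Beta–binomial updating is additive in the counts, the combined data contributed (α_post−α_prior, β_post−β_prior) successes and failures.
Total across both batches: 23−6=17 germinated seeds, 27−9=18 non-germinating seeds.
Subtract the second batch: 17−14=3 germinated seeds and 18−10=8 non-germinating seeds.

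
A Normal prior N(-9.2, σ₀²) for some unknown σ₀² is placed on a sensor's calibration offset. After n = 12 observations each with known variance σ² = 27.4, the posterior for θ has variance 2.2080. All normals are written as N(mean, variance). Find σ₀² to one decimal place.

Posterior precision equals prior precision plus data precision: 1/σ_n² = 1/σ₀² + n/σ².
So 1/σ₀² = 1/2.2080 − 12/27.4 = 0.452899 − 0.437956 = 0.014943.
Hence σ₀² = 1/0.014943 ≈ 66.9.

σ₀² = 66.9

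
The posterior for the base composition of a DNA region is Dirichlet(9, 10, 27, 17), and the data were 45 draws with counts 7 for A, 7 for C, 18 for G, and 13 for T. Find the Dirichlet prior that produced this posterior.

For a Dirichlet(α) prior with multinomial counts c, the posterior is Dirichlet(α + c) componentwise.
Subtract each count from the matching posterior parameter: 9−7=2, 10−7=3, 27−18=9, 17−13=4.

Dirichlet(2, 3, 9, 4)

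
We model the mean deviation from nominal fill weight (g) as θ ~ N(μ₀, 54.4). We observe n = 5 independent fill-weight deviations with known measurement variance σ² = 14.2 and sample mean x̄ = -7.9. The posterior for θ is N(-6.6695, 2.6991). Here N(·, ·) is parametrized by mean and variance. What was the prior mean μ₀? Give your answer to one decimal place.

μ₀ = 16.9

With known observation variance, the Normal–Normal posterior has precision τ_n = τ₀ + n/σ² and mean μ_n = (τ₀μ₀ + (n/σ²)x̄)/τ_n.
Here τ₀ = 1/54.4 = 0.018382 and τ_data = 5/14.2 = 0.352113, so τ_n = 0.370495.
Rearranging for μ₀: μ₀ = (μ_n·τ_n − τ_data·x̄)/τ₀ = (-6.6695·0.370495 − 0.352113·-7.9) / 0.018382 = 0.310676/0.018382 ≈ 16.9.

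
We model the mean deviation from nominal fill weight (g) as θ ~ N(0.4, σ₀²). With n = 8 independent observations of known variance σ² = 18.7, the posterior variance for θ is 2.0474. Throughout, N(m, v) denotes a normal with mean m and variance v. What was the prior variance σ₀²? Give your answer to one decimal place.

σ₀² = 16.5

Posterior precision equals prior precision plus data precision: 1/σ_n² = 1/σ₀² + n/σ².
So 1/σ₀² = 1/2.0474 − 8/18.7 = 0.488424 − 0.427807 = 0.060617.
Hence σ₀² = 1/0.060617 ≈ 16.5.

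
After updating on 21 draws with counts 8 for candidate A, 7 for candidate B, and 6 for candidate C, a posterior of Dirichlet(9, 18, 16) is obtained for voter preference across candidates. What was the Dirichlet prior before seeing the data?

For a Dirichlet(α) prior with multinomial counts c, the posterior is Dirichlet(α + c) componentwise.
Subtract each count from the matching posterior parameter: 9−8=1, 18−7=11, 16−6=10.

Dirichlet(1, 11, 10)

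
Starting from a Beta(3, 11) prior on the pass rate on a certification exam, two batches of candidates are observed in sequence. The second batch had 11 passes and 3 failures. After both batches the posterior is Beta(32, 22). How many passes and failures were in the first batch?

Sequential conjugate updates are equivalent to a single update on the pooled data, so total successes = posterior α − prior α and total failures = posterior β − prior β.
Total across both batches: 32−3=29 passes, 22−11=11 failures.
Subtract the second batch: 29−11=18 passes and 11−3=8 failures.

18 passes and 8 failures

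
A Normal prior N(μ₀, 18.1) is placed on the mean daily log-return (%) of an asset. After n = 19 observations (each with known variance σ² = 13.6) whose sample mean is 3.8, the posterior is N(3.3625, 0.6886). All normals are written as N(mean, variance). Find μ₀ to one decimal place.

The posterior mean is a precision-weighted average: μ_n = (τ₀μ₀ + τ_data·x̄)/(τ₀+τ_data), with τ₀=1/σ₀² and τ_data=n/σ².
Here τ₀ = 1/18.1 = 0.055249 and τ_data = 19/13.6 = 1.397059, so τ_n = 1.452308.
Rearranging for μ₀: μ₀ = (μ_n·τ_n − τ_data·x̄)/τ₀ = (3.3625·1.452308 − 1.397059·3.8) / 0.055249 = -0.425439/0.055249 ≈ -7.7.

μ₀ = -7.7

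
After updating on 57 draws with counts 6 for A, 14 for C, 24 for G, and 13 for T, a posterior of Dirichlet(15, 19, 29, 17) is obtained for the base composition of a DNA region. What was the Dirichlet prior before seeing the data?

Dirichlet(9, 5, 5, 4)

For a Dirichlet(α) prior with multinomial counts c, the posterior is Dirichlet(α + c) componentwise.
Subtract each count from the matching posterior parameter: 15−6=9, 19−14=5, 29−24=5, 17−13=4.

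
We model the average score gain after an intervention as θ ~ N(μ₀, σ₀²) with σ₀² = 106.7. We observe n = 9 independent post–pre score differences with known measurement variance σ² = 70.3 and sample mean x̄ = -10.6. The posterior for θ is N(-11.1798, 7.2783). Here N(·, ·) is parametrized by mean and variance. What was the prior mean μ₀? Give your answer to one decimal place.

The posterior mean is a precision-weighted average: μ_n = (τ₀μ₀ + τ_data·x̄)/(τ₀+τ_data), with τ₀=1/σ₀² and τ_data=n/σ².
Here τ₀ = 1/106.7 = 0.009372 and τ_data = 9/70.3 = 0.128023, so τ_n = 0.137395.
Rearranging for μ₀: μ₀ = (μ_n·τ_n − τ_data·x̄)/τ₀ = (-11.1798·0.137395 − 0.128023·-10.6) / 0.009372 = -0.179005/0.009372 ≈ -19.1.

μ₀ = -19.1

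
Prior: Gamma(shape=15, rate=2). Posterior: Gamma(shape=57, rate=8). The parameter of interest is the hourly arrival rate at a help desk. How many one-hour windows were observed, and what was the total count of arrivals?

Gamma–Poisson conjugacy: posterior shape = α + Σxᵢ, posterior rate = β + n.
Matching: Σxᵢ = 57 − 15 = 42 and n = 8 − 2 = 6.

n = 6 one-hour windows with total 42 arrivals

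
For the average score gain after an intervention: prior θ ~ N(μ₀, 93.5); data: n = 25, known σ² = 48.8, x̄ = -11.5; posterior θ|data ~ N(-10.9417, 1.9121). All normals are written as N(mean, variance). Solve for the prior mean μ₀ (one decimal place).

μ₀ = 15.8

With known observation variance, the Normal–Normal posterior has precision τ_n = τ₀ + n/σ² and mean μ_n = (τ₀μ₀ + (n/σ²)x̄)/τ_n.
Here τ₀ = 1/93.5 = 0.010695 and τ_data = 25/48.8 = 0.512295, so τ_n = 0.522990.
Rearranging for μ₀: μ₀ = (μ_n·τ_n − τ_data·x̄)/τ₀ = (-10.9417·0.522990 − 0.512295·-11.5) / 0.010695 = 0.168993/0.010695 ≈ 15.8.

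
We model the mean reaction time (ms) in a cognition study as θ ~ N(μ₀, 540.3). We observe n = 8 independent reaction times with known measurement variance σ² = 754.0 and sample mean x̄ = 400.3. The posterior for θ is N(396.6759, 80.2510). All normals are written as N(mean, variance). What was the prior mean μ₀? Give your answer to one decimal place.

μ₀ = 375.9

With known observation variance, the Normal–Normal posterior has precision τ_n = τ₀ + n/σ² and mean μ_n = (τ₀μ₀ + (n/σ²)x̄)/τ_n.
Here τ₀ = 1/540.3 = 0.001851 and τ_data = 8/754.0 = 0.010610, so τ_n = 0.012461.
Rearranging for μ₀: μ₀ = (μ_n·τ_n − τ_data·x̄)/τ₀ = (396.6759·0.012461 − 0.010610·400.3) / 0.001851 = 0.695795/0.001851 ≈ 375.9.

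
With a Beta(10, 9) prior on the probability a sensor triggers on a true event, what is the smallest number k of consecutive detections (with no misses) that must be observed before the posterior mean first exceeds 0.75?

After k detections and 0 misses the posterior is Beta(10+k, 9), with mean (10+k)/(10+9+k).
Set (10+k)/(19+k) > 0.75 and solve: k > (0.75·19 − 10)/(1 − 0.75) = 17.000.
The smallest integer exceeding 17.000 is 18, and checking k=18: (28)/(37) = 0.7568 > 0.75.

k = 18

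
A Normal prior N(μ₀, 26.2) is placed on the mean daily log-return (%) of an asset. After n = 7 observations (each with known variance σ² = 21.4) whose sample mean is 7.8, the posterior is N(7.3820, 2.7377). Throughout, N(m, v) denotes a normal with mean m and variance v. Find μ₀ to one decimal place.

μ₀ = 3.8

The posterior mean is a precision-weighted average: μ_n = (τ₀μ₀ + τ_data·x̄)/(τ₀+τ_data), with τ₀=1/σ₀² and τ_data=n/σ².
Here τ₀ = 1/26.2 = 0.038168 and τ_data = 7/21.4 = 0.327103, so τ_n = 0.365271.
Rearranging for μ₀: μ₀ = (μ_n·τ_n − τ_data·x̄)/τ₀ = (7.3820·0.365271 − 0.327103·7.8) / 0.038168 = 0.145027/0.038168 ≈ 3.8.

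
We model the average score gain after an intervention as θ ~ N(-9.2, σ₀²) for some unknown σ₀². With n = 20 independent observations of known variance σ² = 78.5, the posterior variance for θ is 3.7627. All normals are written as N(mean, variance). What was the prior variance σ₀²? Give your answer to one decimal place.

σ₀² = 91.0

For the Normal–Normal model with known σ², precisions add: τ_n = τ₀ + n/σ².
So 1/σ₀² = 1/3.7627 − 20/78.5 = 0.265767 − 0.254777 = 0.010990.
Hence σ₀² = 1/0.010990 ≈ 91.0.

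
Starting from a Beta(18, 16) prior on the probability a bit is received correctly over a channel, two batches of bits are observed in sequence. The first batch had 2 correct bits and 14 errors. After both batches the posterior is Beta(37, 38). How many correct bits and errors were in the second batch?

17 correct bits and 8 errors

Because Beta–binomial updating is additive in the counts, the combined data contributed (α_post−α_prior, β_post−β_prior) successes and failures.
Total across both batches: 37−18=19 correct bits, 38−16=22 errors.
Subtract the first batch: 19−2=17 correct bits and 22−14=8 errors.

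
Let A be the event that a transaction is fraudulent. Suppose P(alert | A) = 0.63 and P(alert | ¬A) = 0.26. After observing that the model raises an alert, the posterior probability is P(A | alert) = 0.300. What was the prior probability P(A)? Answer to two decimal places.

Bayes' rule in odds form gives O(A|E) = O(A)·[P(E|A)/P(E|¬A)], hence O(A) = O(A|E)/LR.
Posterior odds = 0.300/(1−0.300) = 0.4286. LR = 0.63/0.26 = 2.4231.
Prior odds = 0.4286/2.4231 = 0.1769, so P(A) = 0.1769/(1+0.1769) ≈ 0.15.

P(A) = 0.15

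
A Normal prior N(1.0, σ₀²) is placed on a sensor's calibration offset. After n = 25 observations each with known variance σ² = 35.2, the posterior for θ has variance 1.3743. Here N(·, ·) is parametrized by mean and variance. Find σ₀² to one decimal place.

For the Normal–Normal model with known σ², precisions add: τ_n = τ₀ + n/σ².
So 1/σ₀² = 1/1.3743 − 25/35.2 = 0.727643 − 0.710227 = 0.017416.
Hence σ₀² = 1/0.017416 ≈ 57.4.

σ₀² = 57.4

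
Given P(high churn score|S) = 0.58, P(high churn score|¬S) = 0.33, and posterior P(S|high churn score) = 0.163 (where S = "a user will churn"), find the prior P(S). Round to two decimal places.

P(S) = 0.10

Bayes' rule in odds form gives O(S|E) = O(S)·[P(E|S)/P(E|¬S)], hence O(S) = O(S|E)/LR.
Posterior odds = 0.163/(1−0.163) = 0.1947. LR = 0.58/0.33 = 1.7576.
Prior odds = 0.1947/1.7576 = 0.1108, so P(S) = 0.1108/(1+0.1108) ≈ 0.10.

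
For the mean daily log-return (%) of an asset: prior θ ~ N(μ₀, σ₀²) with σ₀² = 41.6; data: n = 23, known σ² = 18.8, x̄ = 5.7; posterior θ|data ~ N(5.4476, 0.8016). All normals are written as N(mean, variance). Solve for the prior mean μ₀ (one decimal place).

With known observation variance, the Normal–Normal posterior has precision τ_n = τ₀ + n/σ² and mean μ_n = (τ₀μ₀ + (n/σ²)x̄)/τ_n.
Here τ₀ = 1/41.6 = 0.024038 and τ_data = 23/18.8 = 1.223404, so τ_n = 1.247442.
Rearranging for μ₀: μ₀ = (μ_n·τ_n − τ_data·x̄)/τ₀ = (5.4476·1.247442 − 1.223404·5.7) / 0.024038 = -0.177838/0.024038 ≈ -7.4.

μ₀ = -7.4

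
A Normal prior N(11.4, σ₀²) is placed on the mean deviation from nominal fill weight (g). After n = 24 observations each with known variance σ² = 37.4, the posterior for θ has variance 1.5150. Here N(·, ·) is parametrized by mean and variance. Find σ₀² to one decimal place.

Posterior precision equals prior precision plus data precision: 1/σ_n² = 1/σ₀² + n/σ².
So 1/σ₀² = 1/1.5150 − 24/37.4 = 0.660066 − 0.641711 = 0.018355.
Hence σ₀² = 1/0.018355 ≈ 54.5.

σ₀² = 54.5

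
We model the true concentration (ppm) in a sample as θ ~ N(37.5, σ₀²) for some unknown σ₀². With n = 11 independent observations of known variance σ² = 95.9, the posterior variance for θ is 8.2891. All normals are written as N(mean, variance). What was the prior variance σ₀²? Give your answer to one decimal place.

Posterior precision equals prior precision plus data precision: 1/σ_n² = 1/σ₀² + n/σ².
So 1/σ₀² = 1/8.2891 − 11/95.9 = 0.120640 − 0.114703 = 0.005937.
Hence σ₀² = 1/0.005937 ≈ 168.4.

σ₀² = 168.4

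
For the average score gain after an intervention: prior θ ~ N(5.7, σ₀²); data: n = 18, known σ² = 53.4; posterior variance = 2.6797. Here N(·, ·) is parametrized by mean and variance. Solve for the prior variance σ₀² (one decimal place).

σ₀² = 27.7

For the Normal–Normal model with known σ², precisions add: τ_n = τ₀ + n/σ².
So 1/σ₀² = 1/2.6797 − 18/53.4 = 0.373176 − 0.337079 = 0.036097.
Hence σ₀² = 1/0.036097 ≈ 27.7.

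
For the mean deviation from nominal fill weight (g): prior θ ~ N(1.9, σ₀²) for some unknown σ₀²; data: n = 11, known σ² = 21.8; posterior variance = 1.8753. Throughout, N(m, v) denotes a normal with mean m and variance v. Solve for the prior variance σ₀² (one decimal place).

σ₀² = 34.9

Posterior precision equals prior precision plus data precision: 1/σ_n² = 1/σ₀² + n/σ².
So 1/σ₀² = 1/1.8753 − 11/21.8 = 0.533248 − 0.504587 = 0.028661.
Hence σ₀² = 1/0.028661 ≈ 34.9.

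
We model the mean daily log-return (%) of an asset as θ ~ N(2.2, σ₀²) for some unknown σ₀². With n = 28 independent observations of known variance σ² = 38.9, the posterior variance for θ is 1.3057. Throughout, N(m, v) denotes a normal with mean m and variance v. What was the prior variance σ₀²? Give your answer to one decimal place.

For the Normal–Normal model with known σ², precisions add: τ_n = τ₀ + n/σ².
So 1/σ₀² = 1/1.3057 − 28/38.9 = 0.765873 − 0.719794 = 0.046079.
Hence σ₀² = 1/0.046079 ≈ 21.7.

σ₀² = 21.7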